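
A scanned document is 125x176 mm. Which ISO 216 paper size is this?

B6 (125 × 176 mm)

Aspect ratio 176/125 ≈ 1.408 — close to the ISO √2 ≈ 1.414.
In the B-series (B0 = 1000 × 1414 mm): B6 = 125 × 176 mm.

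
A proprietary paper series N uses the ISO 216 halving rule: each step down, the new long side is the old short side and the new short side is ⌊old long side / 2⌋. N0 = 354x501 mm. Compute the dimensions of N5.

62 × 88 mm

N1: ⌊501/2⌋ × 354 = 250 × 354 mm
N2: ⌊354/2⌋ × 250 = 177 × 250 mm
N3: ⌊250/2⌋ × 177 = 125 × 177 mm
N4: ⌊177/2⌋ × 125 = 88 × 125 mm
N5: ⌊125/2⌋ × 88 = 62 × 88 mm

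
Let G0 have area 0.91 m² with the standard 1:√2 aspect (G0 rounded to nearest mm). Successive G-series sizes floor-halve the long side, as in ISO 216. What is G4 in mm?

Let G0's short side be w mm. w · w√2 = 0.91 m² = 910,000 mm², so w ≈ 802.2 mm and w√2 ≈ 1134.4 mm → G0 = 802 × 1134 mm.
G1: ⌊1134/2⌋ × 802 = 567 × 802 mm
G2: ⌊802/2⌋ × 567 = 401 × 567 mm
G3: ⌊567/2⌋ × 401 = 283 × 401 mm
G4: ⌊401/2⌋ × 283 = 200 × 283 mm

200 × 283 mm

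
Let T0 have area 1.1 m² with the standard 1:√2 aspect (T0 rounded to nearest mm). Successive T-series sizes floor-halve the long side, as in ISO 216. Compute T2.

Let T0's short side be w mm. w · w√2 = 1.1 m² = 1,100,000 mm², so w ≈ 881.9 mm and w√2 ≈ 1247.3 mm → T0 = 882 × 1247 mm.
T1: ⌊1247/2⌋ × 882 = 623 × 882 mm
T2: ⌊882/2⌋ × 623 = 441 × 623 mm

441 × 623 mm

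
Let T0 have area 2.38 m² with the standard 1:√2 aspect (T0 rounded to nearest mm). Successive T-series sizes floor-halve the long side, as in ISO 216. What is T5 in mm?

229 × 324 mm

Let T0's short side be w mm. w · w√2 = 2.38 m² = 2,380,000 mm², so w ≈ 1297.3 mm and w√2 ≈ 1834.6 mm → T0 = 1297 × 1835 mm.
T1: ⌊1835/2⌋ × 1297 = 917 × 1297 mm
T2: ⌊1297/2⌋ × 917 = 648 × 917 mm
T3: ⌊917/2⌋ × 648 = 458 × 648 mm
T4: ⌊648/2⌋ × 458 = 324 × 458 mm
T5: ⌊458/2⌋ × 324 = 229 × 324 mm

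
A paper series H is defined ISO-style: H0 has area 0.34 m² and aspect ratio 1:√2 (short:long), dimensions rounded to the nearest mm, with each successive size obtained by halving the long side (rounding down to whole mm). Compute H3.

173 × 245 mm

Let H0's short side be w mm. w · w√2 = 0.34 m² = 340,000 mm², so w ≈ 490.3 mm and w√2 ≈ 693.4 mm → H0 = 490 × 693 mm.
H1: ⌊693/2⌋ × 490 = 346 × 490 mm
H2: ⌊490/2⌋ × 346 = 245 × 346 mm
H3: ⌊346/2⌋ × 245 = 173 × 245 mm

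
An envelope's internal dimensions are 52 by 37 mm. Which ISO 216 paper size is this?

Aspect ratio 52/37 ≈ 1.405 — close to the ISO √2 ≈ 1.414.
In the A-series (A0 area = 1 m²): A9 = 37 × 52 mm.

A9 (37 × 52 mm)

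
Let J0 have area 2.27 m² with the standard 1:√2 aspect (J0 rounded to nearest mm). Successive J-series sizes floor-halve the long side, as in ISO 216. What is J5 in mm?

224 × 316 mm

Let J0's short side be w mm. w · w√2 = 2.27 m² = 2,270,000 mm², so w ≈ 1266.9 mm and w√2 ≈ 1791.7 mm → J0 = 1267 × 1792 mm.
J1: ⌊1792/2⌋ × 1267 = 896 × 1267 mm
J2: ⌊1267/2⌋ × 896 = 633 × 896 mm
J3: ⌊896/2⌋ × 633 = 448 × 633 mm
J4: ⌊633/2⌋ × 448 = 316 × 448 mm
J5: ⌊448/2⌋ × 316 = 224 × 316 mm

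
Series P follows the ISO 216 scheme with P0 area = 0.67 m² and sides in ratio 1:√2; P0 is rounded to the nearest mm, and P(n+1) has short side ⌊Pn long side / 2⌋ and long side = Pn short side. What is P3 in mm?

Let P0's short side be w mm. w · w√2 = 0.67 m² = 670,000 mm², so w ≈ 688.3 mm and w√2 ≈ 973.4 mm → P0 = 688 × 973 mm.
P1: ⌊973/2⌋ × 688 = 486 × 688 mm
P2: ⌊688/2⌋ × 486 = 344 × 486 mm
P3: ⌊486/2⌋ × 344 = 243 × 344 mm

243 × 344 mm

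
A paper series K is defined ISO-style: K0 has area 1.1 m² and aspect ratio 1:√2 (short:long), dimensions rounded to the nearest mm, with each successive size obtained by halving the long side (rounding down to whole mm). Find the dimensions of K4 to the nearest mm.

220 × 311 mm

Let K0's short side be w mm. w · w√2 = 1.1 m² = 1,100,000 mm², so w ≈ 881.9 mm and w√2 ≈ 1247.3 mm → K0 = 882 × 1247 mm.
K1: ⌊1247/2⌋ × 882 = 623 × 882 mm
K2: ⌊882/2⌋ × 623 = 441 × 623 mm
K3: ⌊623/2⌋ × 441 = 311 × 441 mm
K4: ⌊441/2⌋ × 311 = 220 × 311 mm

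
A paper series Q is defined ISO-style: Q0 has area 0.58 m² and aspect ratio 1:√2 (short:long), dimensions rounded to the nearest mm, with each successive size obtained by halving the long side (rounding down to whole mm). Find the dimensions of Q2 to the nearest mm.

320 × 453 mm

Let Q0's short side be w mm. w · w√2 = 0.58 m² = 580,000 mm², so w ≈ 640.4 mm and w√2 ≈ 905.7 mm → Q0 = 640 × 906 mm.
Q1: ⌊906/2⌋ × 640 = 453 × 640 mm
Q2: ⌊640/2⌋ × 453 = 320 × 453 mm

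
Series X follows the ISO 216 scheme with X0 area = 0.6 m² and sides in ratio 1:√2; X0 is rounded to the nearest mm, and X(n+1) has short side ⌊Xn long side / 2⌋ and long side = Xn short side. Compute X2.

325 × 460 mm

Let X0's short side be w mm. w · w√2 = 0.6 m² = 600,000 mm², so w ≈ 651.4 mm and w√2 ≈ 921.2 mm → X0 = 651 × 921 mm.
X1: ⌊921/2⌋ × 651 = 460 × 651 mm
X2: ⌊651/2⌋ × 460 = 325 × 460 mm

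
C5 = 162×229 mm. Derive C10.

28 × 40 mm

C6: ⌊229/2⌋ × 162 = 114 × 162 mm
C7: ⌊162/2⌋ × 114 = 81 × 114 mm
C8: ⌊114/2⌋ × 81 = 57 × 81 mm
C9: ⌊81/2⌋ × 57 = 40 × 57 mm
C10: ⌊57/2⌋ × 40 = 28 × 40 mm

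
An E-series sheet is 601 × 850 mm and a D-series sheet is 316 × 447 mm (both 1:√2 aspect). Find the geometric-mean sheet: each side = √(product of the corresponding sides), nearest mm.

436 × 616 mm

Short side: √(601 · 316) = √189916 ≈ 435.8 → 436 mm
Long side: √(850 · 447) = √379950 ≈ 616.4 → 616 mm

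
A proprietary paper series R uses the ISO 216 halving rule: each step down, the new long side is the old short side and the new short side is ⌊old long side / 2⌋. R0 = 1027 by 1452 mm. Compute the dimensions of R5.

181 × 256 mm

R1 = 726 × 1027 mm (from R0 by 1 halving).
R2: ⌊1027/2⌋ × 726 = 513 × 726 mm
R3: ⌊726/2⌋ × 513 = 363 × 513 mm
R4: ⌊513/2⌋ × 363 = 256 × 363 mm
R5: ⌊363/2⌋ × 256 = 181 × 256 mm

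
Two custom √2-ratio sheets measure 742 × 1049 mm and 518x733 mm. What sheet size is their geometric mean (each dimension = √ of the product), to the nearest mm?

620 × 877 mm

Short side: √(742 · 518) = √384356 ≈ 620.0 → 620 mm
Long side: √(1049 · 733) = √768917 ≈ 876.9 → 877 mm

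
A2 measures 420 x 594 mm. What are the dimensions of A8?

A3: ⌊594/2⌋ × 420 = 297 × 420 mm
A4: ⌊420/2⌋ × 297 = 210 × 297 mm
A5: ⌊297/2⌋ × 210 = 148 × 210 mm
A6: ⌊210/2⌋ × 148 = 105 × 148 mm
A7: ⌊148/2⌋ × 105 = 74 × 105 mm
A8: ⌊105/2⌋ × 74 = 52 × 74 mm

52 × 74 mm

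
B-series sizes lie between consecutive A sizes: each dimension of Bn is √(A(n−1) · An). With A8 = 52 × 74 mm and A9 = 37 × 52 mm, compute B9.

44 × 62 mm

Short side: √(52 · 37) = √1924 ≈ 43.9 → 44 mm
Long side: √(74 · 52) = √3848 ≈ 62.0 → 62 mm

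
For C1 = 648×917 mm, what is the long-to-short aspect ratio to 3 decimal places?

1.415

917 / 648 = 1.415
Matches √2 ≈ 1.414 — the ISO 216 defining ratio.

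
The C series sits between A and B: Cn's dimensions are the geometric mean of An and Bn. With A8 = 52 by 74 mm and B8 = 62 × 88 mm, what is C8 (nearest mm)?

Short side: √(52 · 62) = √3224 ≈ 56.8 → 57 mm
Long side: √(74 · 88) = √6512 ≈ 80.7 → 81 mm

57 × 81 mm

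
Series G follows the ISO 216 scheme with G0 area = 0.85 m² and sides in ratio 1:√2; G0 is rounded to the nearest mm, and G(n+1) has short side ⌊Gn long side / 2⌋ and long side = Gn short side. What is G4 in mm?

Let G0's short side be w mm. w · w√2 = 0.85 m² = 850,000 mm², so w ≈ 775.3 mm and w√2 ≈ 1096.4 mm → G0 = 775 × 1096 mm.
G1: ⌊1096/2⌋ × 775 = 548 × 775 mm
G2: ⌊775/2⌋ × 548 = 387 × 548 mm
G3: ⌊548/2⌋ × 387 = 274 × 387 mm
G4: ⌊387/2⌋ × 274 = 193 × 274 mm

193 × 274 mm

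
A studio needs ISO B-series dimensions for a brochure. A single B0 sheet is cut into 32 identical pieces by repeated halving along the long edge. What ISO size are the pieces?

B5

32 = 2^5, so 5 halving steps.
B0 → B1 → … → B5 after 5 steps.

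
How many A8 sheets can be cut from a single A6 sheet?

4

Each ISO step halves the sheet: 1 × A6 → 2 × A7 → 4 × A8
From A6 to A8 is 2 halving steps: 2^2 = 4.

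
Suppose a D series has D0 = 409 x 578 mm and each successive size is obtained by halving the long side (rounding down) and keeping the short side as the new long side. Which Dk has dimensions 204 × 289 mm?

D0: 409 × 578 mm
D1: 289 × 409 mm
D2: 204 × 289 mm
D3: 144 × 204 mm
→ matches D2.

D2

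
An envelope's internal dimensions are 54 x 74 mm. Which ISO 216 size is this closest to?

A8 (52 × 74 mm)

Aspect ratio 74/54 ≈ 1.370 (ISO target is √2 ≈ 1.414).
In the A-series (A0 area = 1 m²): A8 = 52 × 74 mm.
Off by 2 mm total — nearest standard size.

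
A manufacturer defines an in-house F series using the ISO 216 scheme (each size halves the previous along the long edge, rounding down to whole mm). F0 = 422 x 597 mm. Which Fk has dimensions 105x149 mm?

F0: 422 × 597 mm
F1: 298 × 422 mm
F2: 211 × 298 mm
F3: 149 × 211 mm
F4: 105 × 149 mm
F5: 74 × 105 mm
→ matches F4.

F4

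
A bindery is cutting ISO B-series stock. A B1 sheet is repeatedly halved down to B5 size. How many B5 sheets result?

Each ISO step halves the sheet: 1 × B1 → 2 × B2 → 4 × B3 → 8 × B4 → …
From B1 to B5 is 4 halving steps: 2^4 = 16.

16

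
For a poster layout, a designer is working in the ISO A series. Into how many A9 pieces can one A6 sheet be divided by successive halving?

A6 = 105 × 148 mm; A9 = 37 × 52 mm.
Each halving step doubles the count; 3 steps from A6 to A9.
2^3 = 8.

8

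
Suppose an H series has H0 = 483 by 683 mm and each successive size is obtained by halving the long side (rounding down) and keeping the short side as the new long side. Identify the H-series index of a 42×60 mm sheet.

H0: 483 × 683 mm
H1: 341 × 483 mm
H2: 241 × 341 mm
H3: 170 × 241 mm
H4: 120 × 170 mm
H5: 85 × 120 mm
H6: 60 × 85 mm
H7: 42 × 60 mm
H8: 30 × 42 mm
→ matches H7.

H7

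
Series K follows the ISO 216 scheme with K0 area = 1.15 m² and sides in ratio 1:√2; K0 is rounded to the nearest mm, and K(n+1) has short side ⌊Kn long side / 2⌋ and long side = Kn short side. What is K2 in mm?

Let K0's short side be w mm. w · w√2 = 1.15 m² = 1,150,000 mm², so w ≈ 901.8 mm and w√2 ≈ 1275.3 mm → K0 = 902 × 1275 mm.
K1: ⌊1275/2⌋ × 902 = 637 × 902 mm
K2: ⌊902/2⌋ × 637 = 451 × 637 mm

451 × 637 mm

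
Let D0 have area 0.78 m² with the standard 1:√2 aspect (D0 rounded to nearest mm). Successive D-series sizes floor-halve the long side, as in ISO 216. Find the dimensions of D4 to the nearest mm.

185 × 262 mm

Let D0's short side be w mm. w · w√2 = 0.78 m² = 780,000 mm², so w ≈ 742.7 mm and w√2 ≈ 1050.3 mm → D0 = 743 × 1050 mm.
D1: ⌊1050/2⌋ × 743 = 525 × 743 mm
D2: ⌊743/2⌋ × 525 = 371 × 525 mm
D3: ⌊525/2⌋ × 371 = 262 × 371 mm
D4: ⌊371/2⌋ × 262 = 185 × 262 mm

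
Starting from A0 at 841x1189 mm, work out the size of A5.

A1: ⌊1189/2⌋ × 841 = 594 × 841 mm
A2: ⌊841/2⌋ × 594 = 420 × 594 mm
A3: ⌊594/2⌋ × 420 = 297 × 420 mm
A4: ⌊420/2⌋ × 297 = 210 × 297 mm
A5: ⌊297/2⌋ × 210 = 148 × 210 mm

148 × 210 mm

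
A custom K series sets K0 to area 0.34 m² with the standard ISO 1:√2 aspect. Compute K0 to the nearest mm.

490 × 693 mm

Let the short side be w mm. Then w · w√2 = 0.34 m² = 340,000 mm².
w² = 340,000/√2, so w ≈ 490.3 mm; long side = w√2 ≈ 693.4 mm.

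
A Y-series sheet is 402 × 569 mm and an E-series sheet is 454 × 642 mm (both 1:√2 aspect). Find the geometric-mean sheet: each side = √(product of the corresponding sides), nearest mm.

Short side: √(402 · 454) = √182508 ≈ 427.2 → 427 mm
Long side: √(569 · 642) = √365298 ≈ 604.4 → 604 mm

427 × 604 mm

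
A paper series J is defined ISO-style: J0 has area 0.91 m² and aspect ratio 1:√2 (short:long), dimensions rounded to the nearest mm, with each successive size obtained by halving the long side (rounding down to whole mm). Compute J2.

Let J0's short side be w mm. w · w√2 = 0.91 m² = 910,000 mm², so w ≈ 802.2 mm and w√2 ≈ 1134.4 mm → J0 = 802 × 1134 mm.
J1: ⌊1134/2⌋ × 802 = 567 × 802 mm
J2: ⌊802/2⌋ × 567 = 401 × 567 mm

401 × 567 mm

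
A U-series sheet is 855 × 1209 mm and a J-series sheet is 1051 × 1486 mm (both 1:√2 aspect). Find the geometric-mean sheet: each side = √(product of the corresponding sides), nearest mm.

Short side: √(855 · 1051) = √898605 ≈ 947.9 → 948 mm
Long side: √(1209 · 1486) = √1796574 ≈ 1340.4 → 1340 mm

948 × 1340 mm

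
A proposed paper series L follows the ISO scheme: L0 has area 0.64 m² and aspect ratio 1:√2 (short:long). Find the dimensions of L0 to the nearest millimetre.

673 × 951 mm

Let the short side be w mm. Then w · w√2 = 0.64 m² = 640,000 mm².
w² = 640,000/√2, so w ≈ 672.7 mm; long side = w√2 ≈ 951.4 mm.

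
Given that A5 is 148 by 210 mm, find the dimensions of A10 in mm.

A6: ⌊210/2⌋ × 148 = 105 × 148 mm
A7: ⌊148/2⌋ × 105 = 74 × 105 mm
A8: ⌊105/2⌋ × 74 = 52 × 74 mm
A9: ⌊74/2⌋ × 52 = 37 × 52 mm
A10: ⌊52/2⌋ × 37 = 26 × 37 mm

26 × 37 mm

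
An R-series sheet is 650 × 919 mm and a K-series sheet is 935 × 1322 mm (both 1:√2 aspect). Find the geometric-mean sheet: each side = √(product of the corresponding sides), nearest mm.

780 × 1102 mm

Short side: √(650 · 935) = √607750 ≈ 779.6 → 780 mm
Long side: √(919 · 1322) = √1214918 ≈ 1102.2 → 1102 mm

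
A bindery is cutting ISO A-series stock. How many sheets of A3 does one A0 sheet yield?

Each ISO step halves the sheet: 1 × A0 → 2 × A1 → 4 × A2 → 8 × A3
From A0 to A3 is 3 halving steps: 2^3 = 8.

8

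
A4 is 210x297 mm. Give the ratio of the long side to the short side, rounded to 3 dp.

297 / 210 = 1.414
Matches √2 ≈ 1.414 — the ISO 216 defining ratio.

1.414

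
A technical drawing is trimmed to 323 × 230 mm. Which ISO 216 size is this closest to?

Aspect ratio 323/230 ≈ 1.404 — close to the ISO √2 ≈ 1.414.
In the C-series (envelope sizes, between A and B): C4 = 229 × 324 mm.
Off by 2 mm total — nearest standard size.

C4 (229 × 324 mm)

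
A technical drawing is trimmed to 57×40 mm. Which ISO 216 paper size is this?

C9 (40 × 57 mm)

Aspect ratio 57/40 ≈ 1.425 — close to the ISO √2 ≈ 1.414.
In the C-series (envelope sizes, between A and B): C9 = 40 × 57 mm.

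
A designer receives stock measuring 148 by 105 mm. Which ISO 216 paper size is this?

Aspect ratio 148/105 ≈ 1.410 — close to the ISO √2 ≈ 1.414.
In the A-series (A0 area = 1 m²): A6 = 105 × 148 mm.

A6 (105 × 148 mm)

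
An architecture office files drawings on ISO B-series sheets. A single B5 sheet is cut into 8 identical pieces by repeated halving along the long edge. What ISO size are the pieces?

8 = 2^3, so 3 halving steps.
B5 → B6 → … → B8 after 3 steps.

B8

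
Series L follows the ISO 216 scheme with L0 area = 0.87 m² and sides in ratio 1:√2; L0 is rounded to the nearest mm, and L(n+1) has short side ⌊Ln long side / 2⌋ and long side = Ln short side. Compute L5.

Let L0's short side be w mm. w · w√2 = 0.87 m² = 870,000 mm², so w ≈ 784.3 mm and w√2 ≈ 1109.2 mm → L0 = 784 × 1109 mm.
L1: ⌊1109/2⌋ × 784 = 554 × 784 mm
L2: ⌊784/2⌋ × 554 = 392 × 554 mm
L3: ⌊554/2⌋ × 392 = 277 × 392 mm
L4: ⌊392/2⌋ × 277 = 196 × 277 mm
L5: ⌊277/2⌋ × 196 = 138 × 196 mm

138 × 196 mm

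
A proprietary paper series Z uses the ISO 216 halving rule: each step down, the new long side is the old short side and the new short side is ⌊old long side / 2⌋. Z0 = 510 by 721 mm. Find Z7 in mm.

Z1 = 360 × 510 mm (from Z0 by 1 halving).
Z2: ⌊510/2⌋ × 360 = 255 × 360 mm
Z3: ⌊360/2⌋ × 255 = 180 × 255 mm
Z4: ⌊255/2⌋ × 180 = 127 × 180 mm
Z5: ⌊180/2⌋ × 127 = 90 × 127 mm
Z6: ⌊127/2⌋ × 90 = 63 × 90 mm
Z7: ⌊90/2⌋ × 63 = 45 × 63 mm

45 × 63 mm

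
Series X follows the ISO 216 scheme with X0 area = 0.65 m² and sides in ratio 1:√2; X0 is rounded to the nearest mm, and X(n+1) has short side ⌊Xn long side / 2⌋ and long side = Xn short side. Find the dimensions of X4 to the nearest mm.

Let X0's short side be w mm. w · w√2 = 0.65 m² = 650,000 mm², so w ≈ 678.0 mm and w√2 ≈ 958.8 mm → X0 = 678 × 959 mm.
X1: ⌊959/2⌋ × 678 = 479 × 678 mm
X2: ⌊678/2⌋ × 479 = 339 × 479 mm
X3: ⌊479/2⌋ × 339 = 239 × 339 mm
X4: ⌊339/2⌋ × 239 = 169 × 239 mm

169 × 239 mm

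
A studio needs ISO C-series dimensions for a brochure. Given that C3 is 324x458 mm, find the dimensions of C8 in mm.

C4: ⌊458/2⌋ × 324 = 229 × 324 mm
C5: ⌊324/2⌋ × 229 = 162 × 229 mm
C6: ⌊229/2⌋ × 162 = 114 × 162 mm
C7: ⌊162/2⌋ × 114 = 81 × 114 mm
C8: ⌊114/2⌋ × 81 = 57 × 81 mm

57 × 81 mm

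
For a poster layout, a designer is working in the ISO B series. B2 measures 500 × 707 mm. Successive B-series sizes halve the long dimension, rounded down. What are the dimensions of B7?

88 × 125 mm

B3: ⌊707/2⌋ × 500 = 353 × 500 mm
B4: ⌊500/2⌋ × 353 = 250 × 353 mm
B5: ⌊353/2⌋ × 250 = 176 × 250 mm
B6: ⌊250/2⌋ × 176 = 125 × 176 mm
B7: ⌊176/2⌋ × 125 = 88 × 125 mm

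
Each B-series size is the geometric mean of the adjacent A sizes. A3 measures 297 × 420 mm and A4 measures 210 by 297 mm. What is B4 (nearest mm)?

250 × 353 mm

Short side: √(297 · 210) = √62370 ≈ 249.7 → 250 mm
Long side: √(420 · 297) = √124740 ≈ 353.2 → 353 mm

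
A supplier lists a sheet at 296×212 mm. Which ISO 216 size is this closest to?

A4 (210 × 297 mm)

Aspect ratio 296/212 ≈ 1.396 (ISO target is √2 ≈ 1.414).
In the A-series (A0 area = 1 m²): A4 = 210 × 297 mm.
Off by 3 mm total — nearest standard size.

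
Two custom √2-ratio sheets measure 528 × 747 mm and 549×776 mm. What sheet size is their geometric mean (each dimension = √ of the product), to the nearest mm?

538 × 761 mm

Short side: √(528 · 549) = √289872 ≈ 538.4 → 538 mm
Long side: √(747 · 776) = √579672 ≈ 761.4 → 761 mm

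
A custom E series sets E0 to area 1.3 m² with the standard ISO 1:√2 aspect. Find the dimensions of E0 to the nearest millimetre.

Let the short side be w mm. Then w · w√2 = 1.3 m² = 1,300,000 mm².
w² = 1,300,000/√2, so w ≈ 958.8 mm; long side = w√2 ≈ 1355.9 mm.

959 × 1356 mm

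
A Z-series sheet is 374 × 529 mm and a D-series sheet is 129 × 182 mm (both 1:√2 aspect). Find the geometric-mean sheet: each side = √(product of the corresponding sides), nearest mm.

Short side: √(374 · 129) = √48246 ≈ 219.6 → 220 mm
Long side: √(529 · 182) = √96278 ≈ 310.3 → 310 mm

220 × 310 mm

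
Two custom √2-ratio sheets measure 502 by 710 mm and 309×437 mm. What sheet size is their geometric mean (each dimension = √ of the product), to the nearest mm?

394 × 557 mm

Short side: √(502 · 309) = √155118 ≈ 393.9 → 394 mm
Long side: √(710 · 437) = √310270 ≈ 557.0 → 557 mm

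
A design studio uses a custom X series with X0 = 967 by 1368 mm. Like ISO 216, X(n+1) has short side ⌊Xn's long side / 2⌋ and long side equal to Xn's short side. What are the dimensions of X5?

171 × 241 mm

X1: ⌊1368/2⌋ × 967 = 684 × 967 mm
X2: ⌊967/2⌋ × 684 = 483 × 684 mm
X3: ⌊684/2⌋ × 483 = 342 × 483 mm
X4: ⌊483/2⌋ × 342 = 241 × 342 mm
X5: ⌊342/2⌋ × 241 = 171 × 241 mm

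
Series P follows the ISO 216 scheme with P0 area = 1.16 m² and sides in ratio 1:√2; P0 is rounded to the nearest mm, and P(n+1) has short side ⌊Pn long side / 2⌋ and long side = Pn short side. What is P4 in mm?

Let P0's short side be w mm. w · w√2 = 1.16 m² = 1,160,000 mm², so w ≈ 905.7 mm and w√2 ≈ 1280.8 mm → P0 = 906 × 1281 mm.
P1: ⌊1281/2⌋ × 906 = 640 × 906 mm
P2: ⌊906/2⌋ × 640 = 453 × 640 mm
P3: ⌊640/2⌋ × 453 = 320 × 453 mm
P4: ⌊453/2⌋ × 320 = 226 × 320 mm

226 × 320 mm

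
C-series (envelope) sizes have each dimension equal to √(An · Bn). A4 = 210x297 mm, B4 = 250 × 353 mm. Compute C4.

229 × 324 mm

Short side: √(210 · 250) = √52500 ≈ 229.1 → 229 mm
Long side: √(297 · 353) = √104841 ≈ 323.8 → 324 mm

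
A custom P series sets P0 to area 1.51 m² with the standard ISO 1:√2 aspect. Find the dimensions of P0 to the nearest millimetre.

1033 × 1461 mm

Let the short side be w mm. Then w · w√2 = 1.51 m² = 1,510,000 mm².
w² = 1,510,000/√2, so w ≈ 1033.3 mm; long side = w√2 ≈ 1461.3 mm.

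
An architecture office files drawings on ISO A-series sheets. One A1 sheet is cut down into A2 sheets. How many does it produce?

Each ISO step halves the sheet: 1 × A1 → 2 × A2
From A1 to A2 is 1 halving step: 2^1 = 2.

2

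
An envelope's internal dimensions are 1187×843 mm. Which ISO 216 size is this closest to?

Aspect ratio 1187/843 ≈ 1.408 — close to the ISO √2 ≈ 1.414.
In the A-series (A0 area = 1 m²): A0 = 841 × 1189 mm.
Off by 4 mm total — nearest standard size.

A0 (841 × 1189 mm)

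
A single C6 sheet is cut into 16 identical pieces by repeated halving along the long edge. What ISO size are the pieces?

16 = 2^4, so 4 halving steps.
C6 → C7 → … → C10 after 4 steps.

C10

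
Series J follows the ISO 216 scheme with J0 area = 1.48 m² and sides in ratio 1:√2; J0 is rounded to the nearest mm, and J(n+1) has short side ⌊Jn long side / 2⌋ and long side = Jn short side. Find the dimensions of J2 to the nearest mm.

Let J0's short side be w mm. w · w√2 = 1.48 m² = 1,480,000 mm², so w ≈ 1023.0 mm and w√2 ≈ 1446.7 mm → J0 = 1023 × 1447 mm.
J1: ⌊1447/2⌋ × 1023 = 723 × 1023 mm
J2: ⌊1023/2⌋ × 723 = 511 × 723 mm

511 × 723 mm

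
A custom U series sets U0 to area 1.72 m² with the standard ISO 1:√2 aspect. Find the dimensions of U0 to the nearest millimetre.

Let the short side be w mm. Then w · w√2 = 1.72 m² = 1,720,000 mm².
w² = 1,720,000/√2, so w ≈ 1102.8 mm; long side = w√2 ≈ 1559.6 mm.

1103 × 1560 mm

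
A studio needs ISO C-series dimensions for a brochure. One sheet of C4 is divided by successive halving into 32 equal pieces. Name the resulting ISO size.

C9

32 = 2^5, so 5 halving steps.
C4 → C5 → … → C9 after 5 steps.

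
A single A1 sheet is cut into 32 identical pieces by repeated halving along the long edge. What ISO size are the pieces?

A6

32 = 2^5, so 5 halving steps.
A1 → A2 → … → A6 after 5 steps.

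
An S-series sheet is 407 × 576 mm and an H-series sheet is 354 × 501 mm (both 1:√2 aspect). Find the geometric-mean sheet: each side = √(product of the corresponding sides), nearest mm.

Short side: √(407 · 354) = √144078 ≈ 379.6 → 380 mm
Long side: √(576 · 501) = √288576 ≈ 537.2 → 537 mm

380 × 537 mm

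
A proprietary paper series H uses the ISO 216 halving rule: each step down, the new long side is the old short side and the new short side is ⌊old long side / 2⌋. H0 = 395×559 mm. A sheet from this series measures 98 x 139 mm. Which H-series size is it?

H4

H0: 395 × 559 mm
H1: 279 × 395 mm
H2: 197 × 279 mm
H3: 139 × 197 mm
H4: 98 × 139 mm
H5: 69 × 98 mm
→ matches H4.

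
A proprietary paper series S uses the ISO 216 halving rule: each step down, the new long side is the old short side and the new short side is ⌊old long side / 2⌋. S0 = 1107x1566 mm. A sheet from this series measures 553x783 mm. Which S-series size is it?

S0: 1107 × 1566 mm
S1: 783 × 1107 mm
S2: 553 × 783 mm
S3: 391 × 553 mm
→ matches S2.

S2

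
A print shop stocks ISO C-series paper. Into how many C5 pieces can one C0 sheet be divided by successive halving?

Each ISO step halves the sheet: 1 × C0 → 2 × C1 → 4 × C2 → 8 × C3 → …
From C0 to C5 is 5 halving steps: 2^5 = 32.

32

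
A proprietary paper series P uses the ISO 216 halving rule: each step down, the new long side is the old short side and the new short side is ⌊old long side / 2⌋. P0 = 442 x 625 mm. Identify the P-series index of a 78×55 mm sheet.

P0: 442 × 625 mm
P1: 312 × 442 mm
P2: 221 × 312 mm
P3: 156 × 221 mm
P4: 110 × 156 mm
P5: 78 × 110 mm
P6: 55 × 78 mm
P7: 39 × 55 mm
→ matches P6.

P6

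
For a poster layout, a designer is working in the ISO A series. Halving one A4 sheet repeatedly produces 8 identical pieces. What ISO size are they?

8 = 2^3, so 3 halving steps.
A4 → A5 → … → A7 after 3 steps.

A7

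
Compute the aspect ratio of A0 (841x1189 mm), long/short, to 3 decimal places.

1.414

1189 / 841 = 1.414
Matches √2 ≈ 1.414 — the ISO 216 defining ratio.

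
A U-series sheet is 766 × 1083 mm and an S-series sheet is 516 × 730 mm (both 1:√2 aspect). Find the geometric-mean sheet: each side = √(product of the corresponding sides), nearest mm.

629 × 889 mm

Short side: √(766 · 516) = √395256 ≈ 628.7 → 629 mm
Long side: √(1083 · 730) = √790590 ≈ 889.2 → 889 mm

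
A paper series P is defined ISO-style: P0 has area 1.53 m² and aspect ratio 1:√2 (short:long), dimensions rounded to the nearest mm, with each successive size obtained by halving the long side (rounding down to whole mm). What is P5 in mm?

Let P0's short side be w mm. w · w√2 = 1.53 m² = 1,530,000 mm², so w ≈ 1040.1 mm and w√2 ≈ 1471.0 mm → P0 = 1040 × 1471 mm.
P1: ⌊1471/2⌋ × 1040 = 735 × 1040 mm
P2: ⌊1040/2⌋ × 735 = 520 × 735 mm
P3: ⌊735/2⌋ × 520 = 367 × 520 mm
P4: ⌊520/2⌋ × 367 = 260 × 367 mm
P5: ⌊367/2⌋ × 260 = 183 × 260 mm

183 × 260 mm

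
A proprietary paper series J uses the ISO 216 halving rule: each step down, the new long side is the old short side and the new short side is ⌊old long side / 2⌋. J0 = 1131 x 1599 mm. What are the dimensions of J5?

J1: ⌊1599/2⌋ × 1131 = 799 × 1131 mm
J2: ⌊1131/2⌋ × 799 = 565 × 799 mm
J3: ⌊799/2⌋ × 565 = 399 × 565 mm
J4: ⌊565/2⌋ × 399 = 282 × 399 mm
J5: ⌊399/2⌋ × 282 = 199 × 282 mm

199 × 282 mm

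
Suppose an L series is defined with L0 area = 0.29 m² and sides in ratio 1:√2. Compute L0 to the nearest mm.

453 × 640 mm

Let the short side be w mm. Then w · w√2 = 0.29 m² = 290,000 mm².
w² = 290,000/√2, so w ≈ 452.8 mm; long side = w√2 ≈ 640.4 mm.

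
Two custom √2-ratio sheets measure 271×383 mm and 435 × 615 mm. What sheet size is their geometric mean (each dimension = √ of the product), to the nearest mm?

Short side: √(271 · 435) = √117885 ≈ 343.3 → 343 mm
Long side: √(383 · 615) = √235545 ≈ 485.3 → 485 mm

343 × 485 mm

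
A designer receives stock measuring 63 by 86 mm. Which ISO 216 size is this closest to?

B8 (62 × 88 mm)

Aspect ratio 86/63 ≈ 1.365 (ISO target is √2 ≈ 1.414).
In the B-series (B0 = 1000 × 1414 mm): B8 = 62 × 88 mm.
Off by 3 mm total — nearest standard size.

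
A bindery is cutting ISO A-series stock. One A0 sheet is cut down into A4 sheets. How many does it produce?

Each ISO step halves the sheet: 1 × A0 → 2 × A1 → 4 × A2 → 8 × A3 → …
From A0 to A4 is 4 halving steps: 2^4 = 16.

16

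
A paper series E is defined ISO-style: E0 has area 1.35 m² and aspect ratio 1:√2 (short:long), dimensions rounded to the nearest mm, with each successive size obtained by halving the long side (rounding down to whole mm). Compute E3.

Let E0's short side be w mm. w · w√2 = 1.35 m² = 1,350,000 mm², so w ≈ 977.0 mm and w√2 ≈ 1381.7 mm → E0 = 977 × 1382 mm.
E1: ⌊1382/2⌋ × 977 = 691 × 977 mm
E2: ⌊977/2⌋ × 691 = 488 × 691 mm
E3: ⌊691/2⌋ × 488 = 345 × 488 mm

345 × 488 mm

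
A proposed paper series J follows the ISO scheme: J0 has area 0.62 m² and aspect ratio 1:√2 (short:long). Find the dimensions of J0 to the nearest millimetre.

Let the short side be w mm. Then w · w√2 = 0.62 m² = 620,000 mm².
w² = 620,000/√2, so w ≈ 662.1 mm; long side = w√2 ≈ 936.4 mm.

662 × 936 mm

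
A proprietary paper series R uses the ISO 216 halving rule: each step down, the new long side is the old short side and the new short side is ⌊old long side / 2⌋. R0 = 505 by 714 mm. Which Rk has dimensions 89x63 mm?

R6

R0: 505 × 714 mm
R1: 357 × 505 mm
R2: 252 × 357 mm
R3: 178 × 252 mm
R4: 126 × 178 mm
R5: 89 × 126 mm
R6: 63 × 89 mm
R7: 44 × 63 mm
→ matches R6.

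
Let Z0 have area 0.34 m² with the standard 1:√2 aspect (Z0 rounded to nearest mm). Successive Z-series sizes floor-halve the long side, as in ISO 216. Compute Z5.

86 × 122 mm

Let Z0's short side be w mm. w · w√2 = 0.34 m² = 340,000 mm², so w ≈ 490.3 mm and w√2 ≈ 693.4 mm → Z0 = 490 × 693 mm.
Z1: ⌊693/2⌋ × 490 = 346 × 490 mm
Z2: ⌊490/2⌋ × 346 = 245 × 346 mm
Z3: ⌊346/2⌋ × 245 = 173 × 245 mm
Z4: ⌊245/2⌋ × 173 = 122 × 173 mm
Z5: ⌊173/2⌋ × 122 = 86 × 122 mm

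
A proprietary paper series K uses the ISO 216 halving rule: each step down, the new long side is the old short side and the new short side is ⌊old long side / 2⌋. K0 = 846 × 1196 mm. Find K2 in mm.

423 × 598 mm

K1: ⌊1196/2⌋ × 846 = 598 × 846 mm
K2: ⌊846/2⌋ × 598 = 423 × 598 mm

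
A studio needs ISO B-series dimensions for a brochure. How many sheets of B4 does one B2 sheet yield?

B2 = 500 × 707 mm; B4 = 250 × 353 mm.
Each halving step doubles the count; 2 steps from B2 to B4.
2^2 = 4.

4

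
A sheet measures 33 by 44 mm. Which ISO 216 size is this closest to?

B10 (31 × 44 mm)

Aspect ratio 44/33 ≈ 1.333 (ISO target is √2 ≈ 1.414).
In the B-series (B0 = 1000 × 1414 mm): B10 = 31 × 44 mm.
Off by 2 mm total — nearest standard size.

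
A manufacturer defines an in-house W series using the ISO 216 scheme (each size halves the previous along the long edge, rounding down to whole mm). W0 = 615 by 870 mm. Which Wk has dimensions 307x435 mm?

W2

W0: 615 × 870 mm
W1: 435 × 615 mm
W2: 307 × 435 mm
W3: 217 × 307 mm
→ matches W2.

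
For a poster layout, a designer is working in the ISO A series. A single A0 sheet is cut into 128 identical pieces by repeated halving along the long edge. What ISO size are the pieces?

128 = 2^7, so 7 halving steps.
A0 → A1 → … → A7 after 7 steps.

A7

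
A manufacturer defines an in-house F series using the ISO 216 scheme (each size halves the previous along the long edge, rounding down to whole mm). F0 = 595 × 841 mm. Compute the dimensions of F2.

297 × 420 mm

F1: ⌊841/2⌋ × 595 = 420 × 595 mm
F2: ⌊595/2⌋ × 420 = 297 × 420 mm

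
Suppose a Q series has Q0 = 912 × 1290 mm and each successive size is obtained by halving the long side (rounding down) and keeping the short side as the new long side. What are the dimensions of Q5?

Q1 = 645 × 912 mm (from Q0 by 1 halving).
Q2: ⌊912/2⌋ × 645 = 456 × 645 mm
Q3: ⌊645/2⌋ × 456 = 322 × 456 mm
Q4: ⌊456/2⌋ × 322 = 228 × 322 mm
Q5: ⌊322/2⌋ × 228 = 161 × 228 mm

161 × 228 mm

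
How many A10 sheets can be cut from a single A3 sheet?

Each ISO step halves the sheet: 1 × A3 → 2 × A4 → 4 × A5 → 8 × A6 → …
From A3 to A10 is 7 halving steps: 2^7 = 128.

128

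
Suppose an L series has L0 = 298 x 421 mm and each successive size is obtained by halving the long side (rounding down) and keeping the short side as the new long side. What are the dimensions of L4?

L1 = 210 × 298 mm (from L0 by 1 halving).
L2: ⌊298/2⌋ × 210 = 149 × 210 mm
L3: ⌊210/2⌋ × 149 = 105 × 149 mm
L4: ⌊149/2⌋ × 105 = 74 × 105 mm

74 × 105 mm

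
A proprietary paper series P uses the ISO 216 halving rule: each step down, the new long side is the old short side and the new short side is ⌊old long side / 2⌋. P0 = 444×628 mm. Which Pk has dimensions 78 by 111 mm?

P0: 444 × 628 mm
P1: 314 × 444 mm
P2: 222 × 314 mm
P3: 157 × 222 mm
P4: 111 × 157 mm
P5: 78 × 111 mm
P6: 55 × 78 mm
→ matches P5.

P5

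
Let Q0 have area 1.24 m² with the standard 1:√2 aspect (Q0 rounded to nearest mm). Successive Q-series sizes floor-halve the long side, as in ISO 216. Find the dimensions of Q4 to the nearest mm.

Let Q0's short side be w mm. w · w√2 = 1.24 m² = 1,240,000 mm², so w ≈ 936.4 mm and w√2 ≈ 1324.2 mm → Q0 = 936 × 1324 mm.
Q1: ⌊1324/2⌋ × 936 = 662 × 936 mm
Q2: ⌊936/2⌋ × 662 = 468 × 662 mm
Q3: ⌊662/2⌋ × 468 = 331 × 468 mm
Q4: ⌊468/2⌋ × 331 = 234 × 331 mm

234 × 331 mm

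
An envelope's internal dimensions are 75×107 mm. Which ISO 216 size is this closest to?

A7 (74 × 105 mm)

Aspect ratio 107/75 ≈ 1.427 — close to the ISO √2 ≈ 1.414.
In the A-series (A0 area = 1 m²): A7 = 74 × 105 mm.
Off by 3 mm total — nearest standard size.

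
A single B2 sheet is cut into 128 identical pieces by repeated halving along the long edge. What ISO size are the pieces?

B9

128 = 2^7, so 7 halving steps.
B2 → B3 → … → B9 after 7 steps.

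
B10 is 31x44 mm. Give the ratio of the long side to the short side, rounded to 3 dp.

1.419

44 / 31 = 1.419
ISO 216 targets √2 ≈ 1.414; the +0.005 deviation is from mm rounding.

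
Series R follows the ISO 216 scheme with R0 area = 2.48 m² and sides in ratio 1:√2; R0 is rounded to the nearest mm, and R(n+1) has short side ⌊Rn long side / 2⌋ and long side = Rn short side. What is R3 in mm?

468 × 662 mm

Let R0's short side be w mm. w · w√2 = 2.48 m² = 2,480,000 mm², so w ≈ 1324.2 mm and w√2 ≈ 1872.8 mm → R0 = 1324 × 1873 mm.
R1: ⌊1873/2⌋ × 1324 = 936 × 1324 mm
R2: ⌊1324/2⌋ × 936 = 662 × 936 mm
R3: ⌊936/2⌋ × 662 = 468 × 662 mm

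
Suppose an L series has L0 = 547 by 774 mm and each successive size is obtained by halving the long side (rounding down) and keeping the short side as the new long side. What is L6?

68 × 96 mm

L1: ⌊774/2⌋ × 547 = 387 × 547 mm
L2: ⌊547/2⌋ × 387 = 273 × 387 mm
L3: ⌊387/2⌋ × 273 = 193 × 273 mm
L4: ⌊273/2⌋ × 193 = 136 × 193 mm
L5: ⌊193/2⌋ × 136 = 96 × 136 mm
L6: ⌊136/2⌋ × 96 = 68 × 96 mm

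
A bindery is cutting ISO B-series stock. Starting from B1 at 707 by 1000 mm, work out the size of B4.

250 × 353 mm

B2: ⌊1000/2⌋ × 707 = 500 × 707 mm
B3: ⌊707/2⌋ × 500 = 353 × 500 mm
B4: ⌊500/2⌋ × 353 = 250 × 353 mm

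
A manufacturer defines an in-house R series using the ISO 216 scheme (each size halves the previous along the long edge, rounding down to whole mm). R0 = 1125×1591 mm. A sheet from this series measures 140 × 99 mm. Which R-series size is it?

R0: 1125 × 1591 mm
R1: 795 × 1125 mm
R2: 562 × 795 mm
R3: 397 × 562 mm
R4: 281 × 397 mm
R5: 198 × 281 mm
R6: 140 × 198 mm
R7: 99 × 140 mm
R8: 70 × 99 mm
→ matches R7.

R7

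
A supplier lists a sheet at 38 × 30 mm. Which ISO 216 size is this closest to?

Aspect ratio 38/30 ≈ 1.267 (ISO target is √2 ≈ 1.414).
In the C-series (envelope sizes, between A and B): C10 = 28 × 40 mm.
Off by 4 mm total — nearest standard size.

C10 (28 × 40 mm)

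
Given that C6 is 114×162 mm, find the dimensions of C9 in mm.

40 × 57 mm

C7: ⌊162/2⌋ × 114 = 81 × 114 mm
C8: ⌊114/2⌋ × 81 = 57 × 81 mm
C9: ⌊81/2⌋ × 57 = 40 × 57 mm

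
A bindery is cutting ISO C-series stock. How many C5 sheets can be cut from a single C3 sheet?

Each ISO step halves the sheet: 1 × C3 → 2 × C4 → 4 × C5
From C3 to C5 is 2 halving steps: 2^2 = 4.

4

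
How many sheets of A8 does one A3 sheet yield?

A3 = 297 × 420 mm; A8 = 52 × 74 mm.
Each halving step doubles the count; 5 steps from A3 to A8.
2^5 = 32.

32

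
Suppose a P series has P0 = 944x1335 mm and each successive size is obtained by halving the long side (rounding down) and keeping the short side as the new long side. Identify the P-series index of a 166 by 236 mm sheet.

P0: 944 × 1335 mm
P1: 667 × 944 mm
P2: 472 × 667 mm
P3: 333 × 472 mm
P4: 236 × 333 mm
P5: 166 × 236 mm
P6: 118 × 166 mm
→ matches P5.

P5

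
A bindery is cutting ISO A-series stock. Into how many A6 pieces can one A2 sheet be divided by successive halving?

16

A2 = 420 × 594 mm; A6 = 105 × 148 mm.
Each halving step doubles the count; 4 steps from A2 to A6.
2^4 = 16.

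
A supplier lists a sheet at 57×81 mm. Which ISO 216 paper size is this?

Aspect ratio 81/57 ≈ 1.421 — close to the ISO √2 ≈ 1.414.
In the C-series (envelope sizes, between A and B): C8 = 57 × 81 mm.

C8 (57 × 81 mm)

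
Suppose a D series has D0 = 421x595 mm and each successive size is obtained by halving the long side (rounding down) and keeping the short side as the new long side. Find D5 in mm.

D1: ⌊595/2⌋ × 421 = 297 × 421 mm
D2: ⌊421/2⌋ × 297 = 210 × 297 mm
D3: ⌊297/2⌋ × 210 = 148 × 210 mm
D4: ⌊210/2⌋ × 148 = 105 × 148 mm
D5: ⌊148/2⌋ × 105 = 74 × 105 mm

74 × 105 mm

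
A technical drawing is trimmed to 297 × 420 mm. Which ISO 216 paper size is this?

A3 (297 × 420 mm)

Aspect ratio 420/297 ≈ 1.414 — close to the ISO √2 ≈ 1.414.
In the A-series (A0 area = 1 m²): A3 = 297 × 420 mm.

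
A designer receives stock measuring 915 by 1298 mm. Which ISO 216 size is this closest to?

C0 (917 × 1297 mm)

Aspect ratio 1298/915 ≈ 1.419 — close to the ISO √2 ≈ 1.414.
In the C-series (envelope sizes, between A and B): C0 = 917 × 1297 mm.
Off by 3 mm total — nearest standard size.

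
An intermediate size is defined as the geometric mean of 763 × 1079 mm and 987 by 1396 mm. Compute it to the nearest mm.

868 × 1227 mm

Short side: √(763 · 987) = √753081 ≈ 867.8 → 868 mm
Long side: √(1079 · 1396) = √1506284 ≈ 1227.3 → 1227 mm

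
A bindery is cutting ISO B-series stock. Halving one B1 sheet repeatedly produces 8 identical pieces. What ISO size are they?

B4

8 = 2^3, so 3 halving steps.
B1 → B2 → … → B4 after 3 steps.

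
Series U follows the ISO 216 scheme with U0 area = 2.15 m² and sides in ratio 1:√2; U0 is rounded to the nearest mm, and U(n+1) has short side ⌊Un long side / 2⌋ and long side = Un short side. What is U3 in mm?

Let U0's short side be w mm. w · w√2 = 2.15 m² = 2,150,000 mm², so w ≈ 1233.0 mm and w√2 ≈ 1743.7 mm → U0 = 1233 × 1744 mm.
U1: ⌊1744/2⌋ × 1233 = 872 × 1233 mm
U2: ⌊1233/2⌋ × 872 = 616 × 872 mm
U3: ⌊872/2⌋ × 616 = 436 × 616 mm

436 × 616 mm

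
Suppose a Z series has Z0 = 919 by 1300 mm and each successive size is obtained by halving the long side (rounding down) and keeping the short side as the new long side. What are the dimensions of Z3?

325 × 459 mm

Z1: ⌊1300/2⌋ × 919 = 650 × 919 mm
Z2: ⌊919/2⌋ × 650 = 459 × 650 mm
Z3: ⌊650/2⌋ × 459 = 325 × 459 mm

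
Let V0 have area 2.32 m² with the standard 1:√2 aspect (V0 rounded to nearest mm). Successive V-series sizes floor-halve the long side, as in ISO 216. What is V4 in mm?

320 × 452 mm

Let V0's short side be w mm. w · w√2 = 2.32 m² = 2,320,000 mm², so w ≈ 1280.8 mm and w√2 ≈ 1811.3 mm → V0 = 1281 × 1811 mm.
V1: ⌊1811/2⌋ × 1281 = 905 × 1281 mm
V2: ⌊1281/2⌋ × 905 = 640 × 905 mm
V3: ⌊905/2⌋ × 640 = 452 × 640 mm
V4: ⌊640/2⌋ × 452 = 320 × 452 mm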